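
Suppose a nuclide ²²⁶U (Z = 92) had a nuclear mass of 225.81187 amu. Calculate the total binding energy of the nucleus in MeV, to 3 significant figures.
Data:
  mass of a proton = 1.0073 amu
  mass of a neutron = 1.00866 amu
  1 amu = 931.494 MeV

1880 MeV

Z = 92, so N = A − Z = 226 − 92 = 134.
Total constituent mass: 92 × 1.0073 + 134 × 1.00866 = 227.83204 amu
Δm = 227.83204 − 225.81187 = 2.02017 amu
Converting to energy: 2.02017 amu × 931.494 MeV/amu = 1881.78 MeV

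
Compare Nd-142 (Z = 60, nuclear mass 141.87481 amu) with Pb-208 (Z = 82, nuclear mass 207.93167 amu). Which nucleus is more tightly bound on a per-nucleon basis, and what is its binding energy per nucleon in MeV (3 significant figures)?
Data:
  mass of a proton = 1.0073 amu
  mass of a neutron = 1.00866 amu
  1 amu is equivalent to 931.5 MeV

Nd-142: Σm = 60(1.0073) + 82(1.00866) = 143.14812 amu; Δm = 1.27331 amu; E_B = 1186.1 MeV; E_B/A = 8.353 MeV
Pb-208: Σm = 82(1.0073) + 126(1.00866) = 209.68976 amu; Δm = 1.75809 amu; E_B = 1637.66 MeV; E_B/A = 7.873 MeV
Nd-142 has the higher binding energy per nucleon, so it is the more tightly bound nucleus.

Nd-142; 8.35 MeV/nucleon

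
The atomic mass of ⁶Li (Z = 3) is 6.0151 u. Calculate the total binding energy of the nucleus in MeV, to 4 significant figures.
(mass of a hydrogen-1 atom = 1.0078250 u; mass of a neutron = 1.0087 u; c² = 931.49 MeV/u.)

32.11 MeV

Mass of separated nucleons = 3(1.0078250) + 3(1.0087) = 3.0234750 + 3.0261 = 6.0495750 u
Δm = 6.0495750 − 6.0151 = 0.0344750 u
Converting to energy: 0.0344750 u × 931.49 MeV/u = 32.1131 MeV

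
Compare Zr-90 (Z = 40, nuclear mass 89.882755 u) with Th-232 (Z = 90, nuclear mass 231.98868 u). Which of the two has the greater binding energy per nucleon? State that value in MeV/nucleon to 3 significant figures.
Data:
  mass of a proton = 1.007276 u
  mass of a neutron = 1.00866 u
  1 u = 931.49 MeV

Zr-90; 8.71 MeV/nucleon

Zr-90: Σm = 40(1.007276) + 50(1.00866) = 90.724040 u; Δm = 0.841285 u; E_B = 783.65 MeV; E_B/A = 8.707 MeV
Th-232: Σm = 90(1.007276) + 142(1.00866) = 233.884560 u; Δm = 1.895880 u; E_B = 1766.0 MeV; E_B/A = 7.612 MeV
Zr-90 has the higher binding energy per nucleon, so it is the more tightly bound nucleus.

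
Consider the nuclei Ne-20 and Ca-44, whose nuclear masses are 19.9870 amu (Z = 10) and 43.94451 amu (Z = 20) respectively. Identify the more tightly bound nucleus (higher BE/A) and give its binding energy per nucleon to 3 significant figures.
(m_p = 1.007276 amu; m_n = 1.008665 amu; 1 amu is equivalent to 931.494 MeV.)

Ne-20: Σm = 10(1.007276) + 10(1.008665) = 20.159410 amu; Δm = 0.172410 amu; E_B = 160.60 MeV; E_B/A = 8.030 MeV
Ca-44: Σm = 20(1.007276) + 24(1.008665) = 44.353480 amu; Δm = 0.408970 amu; E_B = 380.95 MeV; E_B/A = 8.658 MeV
Ca-44 has the higher binding energy per nucleon, so it is the more tightly bound nucleus.

Ca-44; 8.66 MeV/nucleon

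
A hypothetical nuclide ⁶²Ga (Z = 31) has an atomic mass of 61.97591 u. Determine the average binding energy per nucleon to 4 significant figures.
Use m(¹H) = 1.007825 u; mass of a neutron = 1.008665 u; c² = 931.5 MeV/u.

8.042 MeV/nucleon

Mass of separated nucleons = 31(1.007825) + 31(1.008665) = 31.242575 + 31.268615 = 62.511190 u
Δm = 62.511190 − 61.97591 = 0.535280 u
Converting to energy: 0.535280 u × 931.5 MeV/u = 498.613 MeV
Per nucleon: 498.613 / 62 = 8.042 MeV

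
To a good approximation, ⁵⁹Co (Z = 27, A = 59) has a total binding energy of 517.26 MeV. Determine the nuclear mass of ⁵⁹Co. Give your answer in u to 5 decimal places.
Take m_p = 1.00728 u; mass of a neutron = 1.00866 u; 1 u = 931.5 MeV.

58.91838 u

Mass defect = 517.26 MeV / (931.5 MeV/u) = 0.5552979 u
Constituent mass = 27(1.00728) + 32(1.00866) = 59.47368 u
Nuclear mass = 59.47368 − 0.5552979 = 58.9183821 u ≈ 58.91838 u (to 5 decimal places)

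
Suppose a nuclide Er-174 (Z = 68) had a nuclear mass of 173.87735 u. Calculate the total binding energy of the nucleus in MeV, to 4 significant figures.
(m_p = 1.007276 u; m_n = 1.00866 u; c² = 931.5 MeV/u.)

1430 MeV

The nucleus contains 68 protons and 174 − 68 = 106 neutrons.
Mass of separated nucleons = 68(1.007276) + 106(1.00866) = 68.494768 + 106.91796 = 175.412728 u
The mass defect is 175.412728 − 173.87735 = 1.535378 u.
Converting to energy: 1.535378 u × 931.5 MeV/u = 1430.20 MeV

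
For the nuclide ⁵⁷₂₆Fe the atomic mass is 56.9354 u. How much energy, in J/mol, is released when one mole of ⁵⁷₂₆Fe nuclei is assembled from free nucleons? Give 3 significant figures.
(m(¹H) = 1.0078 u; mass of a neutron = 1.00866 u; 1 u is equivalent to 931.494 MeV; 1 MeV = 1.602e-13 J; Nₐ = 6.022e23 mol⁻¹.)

4.82e+13 J/mol

Mass of separated nucleons = 26(1.0078) + 31(1.00866) = 26.2028 + 31.26846 = 57.47126 u
Δm = 57.47126 − 56.9354 = 0.53586 u
Binding energy = Δm·c² = 0.53586 × 931.494 MeV/u = 499.150 MeV
Per nucleus in joules: 499.150 MeV × 1.602e-13 J/MeV = 7.9964e-11 J
Per mole: 7.9964e-11 J × 6.022e23 mol⁻¹ = 4.8154e+13 J/mol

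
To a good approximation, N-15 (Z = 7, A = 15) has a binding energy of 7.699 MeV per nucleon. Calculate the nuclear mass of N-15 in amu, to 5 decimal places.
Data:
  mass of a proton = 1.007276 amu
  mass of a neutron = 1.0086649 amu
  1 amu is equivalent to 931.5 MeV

Total binding energy = 15 × 7.699 = 115.485 MeV
Mass defect = 115.485 MeV / (931.5 MeV/amu) = 0.1239775 amu
Constituent mass = 7(1.007276) + 8(1.0086649) = 15.1202512 amu
Nuclear mass = 15.1202512 − 0.1239775 = 14.9962737 amu ≈ 14.99627 amu (to 5 decimal places)

14.99627 amu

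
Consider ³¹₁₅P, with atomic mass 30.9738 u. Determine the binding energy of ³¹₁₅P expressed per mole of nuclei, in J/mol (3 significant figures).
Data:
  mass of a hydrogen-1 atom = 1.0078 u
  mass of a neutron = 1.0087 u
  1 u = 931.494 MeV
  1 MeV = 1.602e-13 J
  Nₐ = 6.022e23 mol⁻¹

Z = 15, so N = A − Z = 31 − 15 = 16.
Total constituent mass: 15 × 1.0078 + 16 × 1.0087 = 31.2562 u
Mass defect Δm = 31.2562 − 30.9738 = 0.2824 u
Binding energy = Δm·c² = 0.2824 × 931.494 MeV/u = 263.054 MeV
Per nucleus in joules: 263.054 MeV × 1.602e-13 J/MeV = 4.2141e-11 J
Per mole: 4.2141e-11 J × 6.022e23 mol⁻¹ = 2.5377e+13 J/mol

2.54e+13 J/mol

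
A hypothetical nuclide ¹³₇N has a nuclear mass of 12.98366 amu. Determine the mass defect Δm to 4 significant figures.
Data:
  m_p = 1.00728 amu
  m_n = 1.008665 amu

The nucleus contains 7 protons and 13 − 7 = 6 neutrons.
Total constituent mass: 7 × 1.00728 + 6 × 1.008665 = 13.102950 amu
Mass defect Δm = 13.102950 − 12.98366 = 0.119290 amu

0.1193 amu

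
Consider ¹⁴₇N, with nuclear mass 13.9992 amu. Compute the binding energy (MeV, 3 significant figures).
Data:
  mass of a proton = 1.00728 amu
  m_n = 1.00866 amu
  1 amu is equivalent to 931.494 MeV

105 MeV

With 7 protons and 7 neutrons (A = 14):
Total constituent mass: 7 × 1.00728 + 7 × 1.00866 = 14.11158 amu
The mass defect is 14.11158 − 13.9992 = 0.11238 amu.
E_B = 0.11238 × 931.494 = 104.681 MeV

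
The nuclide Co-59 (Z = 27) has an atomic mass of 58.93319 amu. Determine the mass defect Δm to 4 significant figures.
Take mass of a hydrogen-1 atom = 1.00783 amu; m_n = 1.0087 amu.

0.5566 amu

Mass of separated nucleons = 27(1.00783) + 32(1.0087) = 27.21141 + 32.2784 = 59.48981 amu
Δm = 59.48981 − 58.93319 = 0.55662 amu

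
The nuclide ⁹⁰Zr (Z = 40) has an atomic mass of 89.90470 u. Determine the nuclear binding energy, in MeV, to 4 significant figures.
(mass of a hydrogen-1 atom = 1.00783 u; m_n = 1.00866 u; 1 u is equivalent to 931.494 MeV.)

783.9 MeV

The nucleus contains 40 protons and 90 − 40 = 50 neutrons.
Total constituent mass: 40 × 1.00783 + 50 × 1.00866 = 90.74620 u
Mass defect Δm = 90.74620 − 89.90470 = 0.84150 u
Converting to energy: 0.84150 u × 931.494 MeV/u = 783.852 MeV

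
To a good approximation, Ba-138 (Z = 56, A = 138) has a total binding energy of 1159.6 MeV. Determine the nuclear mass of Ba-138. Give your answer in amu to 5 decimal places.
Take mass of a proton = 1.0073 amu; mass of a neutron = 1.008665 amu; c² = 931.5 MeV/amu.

137.87446 amu

Mass defect = 1159.6 MeV / (931.5 MeV/amu) = 1.2448739 amu
Constituent mass = 56(1.0073) + 82(1.008665) = 139.119330 amu
Nuclear mass = 139.119330 − 1.2448739 = 137.8744561 amu ≈ 137.87446 amu (to 5 decimal places)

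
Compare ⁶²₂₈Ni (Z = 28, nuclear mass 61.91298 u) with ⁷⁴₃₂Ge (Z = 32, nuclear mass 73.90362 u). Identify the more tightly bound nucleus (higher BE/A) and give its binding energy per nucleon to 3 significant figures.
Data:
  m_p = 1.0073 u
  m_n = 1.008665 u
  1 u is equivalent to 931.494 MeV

⁶²₂₈Ni; 8.80 MeV/nucleon

⁶²₂₈Ni: Σm = 28(1.0073) + 34(1.008665) = 62.499010 u; Δm = 0.586030 u; E_B = 545.883 MeV; E_B/A = 8.8046 MeV
⁷⁴₃₂Ge: Σm = 32(1.0073) + 42(1.008665) = 74.597530 u; Δm = 0.693910 u; E_B = 646.373 MeV; E_B/A = 8.7348 MeV
⁶²₂₈Ni has the higher binding energy per nucleon, so it is the more tightly bound nucleus.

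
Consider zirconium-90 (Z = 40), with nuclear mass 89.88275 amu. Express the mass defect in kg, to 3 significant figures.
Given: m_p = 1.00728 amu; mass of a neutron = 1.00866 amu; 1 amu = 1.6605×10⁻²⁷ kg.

1.40e-27 kg

Total constituent mass: 40 × 1.00728 + 50 × 1.00866 = 90.72420 amu
Mass defect Δm = 90.72420 − 89.88275 = 0.84145 amu
In SI units: 0.84145 amu × 1.6605×10⁻²⁷ kg/amu = 1.3972e-27 kg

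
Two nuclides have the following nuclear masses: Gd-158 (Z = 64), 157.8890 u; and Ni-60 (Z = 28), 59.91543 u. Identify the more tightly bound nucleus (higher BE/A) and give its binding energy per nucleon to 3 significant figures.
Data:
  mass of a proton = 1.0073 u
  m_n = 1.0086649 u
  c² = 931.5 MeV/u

Gd-158: Σm = 64(1.0073) + 94(1.0086649) = 159.2817006 u; Δm = 1.3927006 u; E_B = 1297.3 MeV; E_B/A = 8.211 MeV
Ni-60: Σm = 28(1.0073) + 32(1.0086649) = 60.4816768 u; Δm = 0.5662468 u; E_B = 527.46 MeV; E_B/A = 8.791 MeV
Ni-60 has the higher binding energy per nucleon, so it is the more tightly bound nucleus.

Ni-60; 8.79 MeV/nucleon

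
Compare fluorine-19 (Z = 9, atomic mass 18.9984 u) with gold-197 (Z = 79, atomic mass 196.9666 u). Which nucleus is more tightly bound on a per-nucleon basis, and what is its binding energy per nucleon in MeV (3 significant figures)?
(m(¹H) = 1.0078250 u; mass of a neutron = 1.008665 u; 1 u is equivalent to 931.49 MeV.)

fluorine-19: Σm = 9(1.0078250) + 10(1.008665) = 19.1570750 u; Δm = 0.1586750 u; E_B = 147.80 MeV; E_B/A = 7.779 MeV
gold-197: Σm = 79(1.0078250) + 118(1.008665) = 198.6406450 u; Δm = 1.6740450 u; E_B = 1559.4 MeV; E_B/A = 7.916 MeV
gold-197 has the higher binding energy per nucleon, so it is the more tightly bound nucleus.

gold-197; 7.92 MeV/nucleon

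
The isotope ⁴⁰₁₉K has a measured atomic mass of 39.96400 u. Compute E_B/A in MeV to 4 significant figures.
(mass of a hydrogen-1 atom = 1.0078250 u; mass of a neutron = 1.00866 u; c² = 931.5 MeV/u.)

Total constituent mass: 19 × 1.0078250 + 21 × 1.00866 = 40.3305350 u
Δm = 40.3305350 − 39.96400 = 0.3665350 u
Binding energy = Δm·c² = 0.3665350 × 931.5 MeV/u = 341.427 MeV
Dividing by A = 40 gives 8.536 MeV per nucleon.

8.536 MeV/nucleon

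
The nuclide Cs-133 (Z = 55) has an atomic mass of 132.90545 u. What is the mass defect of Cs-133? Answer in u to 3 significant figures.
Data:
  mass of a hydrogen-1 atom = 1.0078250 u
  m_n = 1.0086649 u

With 55 protons and 78 neutrons (A = 133):
Mass of separated nucleons = 55(1.0078250) + 78(1.0086649) = 55.4303750 + 78.6758622 = 134.1062372 u
The mass defect is 134.1062372 − 132.90545 = 1.2007872 u.

1.20 u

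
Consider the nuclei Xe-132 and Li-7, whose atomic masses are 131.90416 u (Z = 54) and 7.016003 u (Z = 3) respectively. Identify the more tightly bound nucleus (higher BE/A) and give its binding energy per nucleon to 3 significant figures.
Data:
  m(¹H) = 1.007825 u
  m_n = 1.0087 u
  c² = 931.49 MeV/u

Xe-132; 8.45 MeV/nucleon

Xe-132: Σm = 54(1.007825) + 78(1.0087) = 133.101150 u; Δm = 1.196990 u; E_B = 1115.0 MeV; E_B/A = 8.447 MeV
Li-7: Σm = 3(1.007825) + 4(1.0087) = 7.058275 u; Δm = 0.042272 u; E_B = 39.376 MeV; E_B/A = 5.625 MeV
Xe-132 has the higher binding energy per nucleon, so it is the more tightly bound nucleus.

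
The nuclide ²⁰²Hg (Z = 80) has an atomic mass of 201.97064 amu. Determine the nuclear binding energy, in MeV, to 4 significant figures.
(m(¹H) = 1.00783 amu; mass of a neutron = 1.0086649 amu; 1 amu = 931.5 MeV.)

1596 MeV

The nucleus contains 80 protons and 202 − 80 = 122 neutrons.
Σm = 80·m(¹H) + 122·m_n = 80.62640 + 123.0571178 = 203.6835178 amu
Δm = 203.6835178 − 201.97064 = 1.7128778 amu
E_B = 1.7128778 × 931.5 = 1595.55 MeV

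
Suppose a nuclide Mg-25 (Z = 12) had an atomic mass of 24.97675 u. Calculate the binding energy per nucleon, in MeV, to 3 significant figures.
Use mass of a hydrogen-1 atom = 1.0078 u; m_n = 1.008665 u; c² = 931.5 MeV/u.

Mass of separated nucleons = 12(1.0078) + 13(1.008665) = 12.0936 + 13.112645 = 25.206245 u
Mass defect Δm = 25.206245 − 24.97675 = 0.229495 u
Binding energy = Δm·c² = 0.229495 × 931.5 MeV/u = 213.775 MeV
Per nucleon: 213.775 / 25 = 8.551 MeV

8.55 MeV/nucleon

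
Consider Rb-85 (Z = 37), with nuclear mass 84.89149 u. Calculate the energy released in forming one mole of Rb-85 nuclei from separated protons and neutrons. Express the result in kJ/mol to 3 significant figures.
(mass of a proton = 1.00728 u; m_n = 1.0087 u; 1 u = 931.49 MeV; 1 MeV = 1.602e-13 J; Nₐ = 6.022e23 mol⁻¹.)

With 37 protons and 48 neutrons (A = 85):
Total constituent mass: 37 × 1.00728 + 48 × 1.0087 = 85.68696 u
The mass defect is 85.68696 − 84.89149 = 0.79547 u.
Binding energy = Δm·c² = 0.79547 × 931.49 MeV/u = 740.972 MeV
Per nucleus in joules: 740.972 MeV × 1.602e-13 J/MeV = 1.1870e-10 J
Per mole: 1.1870e-10 J × 6.022e23 mol⁻¹ = 7.1481e+13 J/mol

7.15e+10 kJ/mol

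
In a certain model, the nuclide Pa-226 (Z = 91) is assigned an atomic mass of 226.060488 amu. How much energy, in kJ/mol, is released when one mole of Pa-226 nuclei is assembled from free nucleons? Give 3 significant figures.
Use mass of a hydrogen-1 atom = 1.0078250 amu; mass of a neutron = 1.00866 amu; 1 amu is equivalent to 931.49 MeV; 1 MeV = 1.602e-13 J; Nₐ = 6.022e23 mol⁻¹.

With 91 protons and 135 neutrons (A = 226):
Mass of separated nucleons = 91(1.0078250) + 135(1.00866) = 91.7120750 + 136.16910 = 227.8811750 amu
Δm = 227.8811750 − 226.060488 = 1.8206870 amu
E_B = 1.8206870 × 931.49 = 1695.95 MeV
Per nucleus in joules: 1695.95 MeV × 1.602e-13 J/MeV = 2.7169e-10 J
Per mole: 2.7169e-10 J × 6.022e23 mol⁻¹ = 1.6361e+14 J/mol

1.64e+11 kJ/mol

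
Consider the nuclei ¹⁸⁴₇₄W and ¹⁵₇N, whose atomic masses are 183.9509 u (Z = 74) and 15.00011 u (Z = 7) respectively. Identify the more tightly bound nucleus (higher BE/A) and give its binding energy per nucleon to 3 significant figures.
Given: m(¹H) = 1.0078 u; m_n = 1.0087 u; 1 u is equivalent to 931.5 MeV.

¹⁸⁴₇₄W; 8.02 MeV/nucleon

¹⁸⁴₇₄W: Σm = 74(1.0078) + 110(1.0087) = 185.5342 u; Δm = 1.5833 u; E_B = 1474.8 MeV; E_B/A = 8.015 MeV
¹⁵₇N: Σm = 7(1.0078) + 8(1.0087) = 15.1242 u; Δm = 0.12409 u; E_B = 115.59 MeV; E_B/A = 7.706 MeV
¹⁸⁴₇₄W has the higher binding energy per nucleon, so it is the more tightly bound nucleus.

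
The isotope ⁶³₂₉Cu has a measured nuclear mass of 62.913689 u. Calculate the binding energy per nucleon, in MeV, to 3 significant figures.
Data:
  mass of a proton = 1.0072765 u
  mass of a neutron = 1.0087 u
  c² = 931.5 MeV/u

8.77 MeV/nucleon

Mass of separated nucleons = 29(1.0072765) + 34(1.0087) = 29.2110185 + 34.2958 = 63.5068185 u
Mass defect Δm = 63.5068185 − 62.913689 = 0.5931295 u
E_B = 0.5931295 × 931.5 = 552.500 MeV
Dividing by A = 63 gives 8.770 MeV per nucleon.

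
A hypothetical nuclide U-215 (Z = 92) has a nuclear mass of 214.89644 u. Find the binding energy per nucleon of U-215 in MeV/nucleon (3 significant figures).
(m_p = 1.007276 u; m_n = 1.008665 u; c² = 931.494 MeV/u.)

With 92 protons and 123 neutrons (A = 215):
Mass of separated nucleons = 92(1.007276) + 123(1.008665) = 92.669392 + 124.065795 = 216.735187 u
Mass defect Δm = 216.735187 − 214.89644 = 1.838747 u
Converting to energy: 1.838747 u × 931.494 MeV/u = 1712.78 MeV
Dividing by A = 215 gives 7.966 MeV per nucleon.

7.97 MeV/nucleon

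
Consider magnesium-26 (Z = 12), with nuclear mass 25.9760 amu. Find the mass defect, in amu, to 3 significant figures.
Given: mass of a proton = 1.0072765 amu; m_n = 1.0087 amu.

Total constituent mass: 12 × 1.0072765 + 14 × 1.0087 = 26.2091180 amu
Mass defect Δm = 26.2091180 − 25.9760 = 0.2331180 amu

0.233 amu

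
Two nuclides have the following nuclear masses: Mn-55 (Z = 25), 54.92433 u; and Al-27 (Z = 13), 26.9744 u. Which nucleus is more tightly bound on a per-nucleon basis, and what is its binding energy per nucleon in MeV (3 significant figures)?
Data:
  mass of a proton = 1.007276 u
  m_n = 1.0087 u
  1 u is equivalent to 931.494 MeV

Mn-55; 8.78 MeV/nucleon

Mn-55: Σm = 25(1.007276) + 30(1.0087) = 55.442900 u; Δm = 0.518570 u; E_B = 483.04 MeV; E_B/A = 8.783 MeV
Al-27: Σm = 13(1.007276) + 14(1.0087) = 27.216388 u; Δm = 0.241988 u; E_B = 225.41 MeV; E_B/A = 8.349 MeV
Mn-55 has the higher binding energy per nucleon, so it is the more tightly bound nucleus.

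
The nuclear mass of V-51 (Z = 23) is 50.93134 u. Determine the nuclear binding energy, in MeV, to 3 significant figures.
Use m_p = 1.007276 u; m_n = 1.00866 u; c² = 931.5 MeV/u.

Z = 23, so N = A − Z = 51 − 23 = 28.
Σm = 23·m_p + 28·m_n = 23.167348 + 28.24248 = 51.409828 u
Mass defect Δm = 51.409828 − 50.93134 = 0.478488 u
Converting to energy: 0.478488 u × 931.5 MeV/u = 445.712 MeV

446 MeV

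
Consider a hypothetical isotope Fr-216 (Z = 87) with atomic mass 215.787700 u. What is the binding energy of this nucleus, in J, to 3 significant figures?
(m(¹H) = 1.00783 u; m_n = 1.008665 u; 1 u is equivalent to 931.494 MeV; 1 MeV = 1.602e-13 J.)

3.00e-10 J

Σm = 87·m(¹H) + 129·m_n = 87.68121 + 130.117785 = 217.798995 u
Δm = 217.798995 − 215.787700 = 2.011295 u
Converting to energy: 2.011295 u × 931.494 MeV/u = 1873.51 MeV
In joules: 1873.51 MeV × 1.602e-13 J/MeV = 3.0014e-10 J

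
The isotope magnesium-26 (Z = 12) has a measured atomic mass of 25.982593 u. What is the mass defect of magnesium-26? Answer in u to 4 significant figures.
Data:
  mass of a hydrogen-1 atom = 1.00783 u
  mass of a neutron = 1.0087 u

Mass of separated nucleons = 12(1.00783) + 14(1.0087) = 12.09396 + 14.1218 = 26.21576 u
Δm = 26.21576 − 25.982593 = 0.233167 u

0.2332 u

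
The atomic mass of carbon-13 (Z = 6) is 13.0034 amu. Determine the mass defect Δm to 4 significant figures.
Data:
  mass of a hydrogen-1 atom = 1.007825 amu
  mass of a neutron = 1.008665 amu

0.1042 amu

Z = 6, so N = A − Z = 13 − 6 = 7.
Σm = 6·m(¹H) + 7·m_n = 6.046950 + 7.060655 = 13.107605 amu
The mass defect is 13.107605 − 13.0034 = 0.104205 amu.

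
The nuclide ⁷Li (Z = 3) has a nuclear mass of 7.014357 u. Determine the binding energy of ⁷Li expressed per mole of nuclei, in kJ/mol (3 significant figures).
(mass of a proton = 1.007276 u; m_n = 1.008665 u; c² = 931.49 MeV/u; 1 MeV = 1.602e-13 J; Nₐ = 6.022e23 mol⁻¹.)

Mass of separated nucleons = 3(1.007276) + 4(1.008665) = 3.021828 + 4.034660 = 7.056488 u
Δm = 7.056488 − 7.014357 = 0.042131 u
Binding energy = Δm·c² = 0.042131 × 931.49 MeV/u = 39.2446 MeV
Per nucleus in joules: 39.2446 MeV × 1.602e-13 J/MeV = 6.2870e-12 J
Per mole: 6.2870e-12 J × 6.022e23 mol⁻¹ = 3.7860e+12 J/mol

3.79e+09 kJ/mol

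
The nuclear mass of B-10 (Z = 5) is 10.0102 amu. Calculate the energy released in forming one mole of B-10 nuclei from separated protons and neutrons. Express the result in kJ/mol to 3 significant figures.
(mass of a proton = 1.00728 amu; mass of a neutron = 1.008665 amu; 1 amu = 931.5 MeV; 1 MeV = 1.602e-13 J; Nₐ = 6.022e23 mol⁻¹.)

6.25e+09 kJ/mol

With 5 protons and 5 neutrons (A = 10):
Mass of separated nucleons = 5(1.00728) + 5(1.008665) = 5.03640 + 5.043325 = 10.079725 amu
The mass defect is 10.079725 − 10.0102 = 0.069525 amu.
Converting to energy: 0.069525 amu × 931.5 MeV/amu = 64.7625 MeV
Per nucleus in joules: 64.7625 MeV × 1.602e-13 J/MeV = 1.0375e-11 J
Per mole: 1.0375e-11 J × 6.022e23 mol⁻¹ = 6.2478e+12 J/mol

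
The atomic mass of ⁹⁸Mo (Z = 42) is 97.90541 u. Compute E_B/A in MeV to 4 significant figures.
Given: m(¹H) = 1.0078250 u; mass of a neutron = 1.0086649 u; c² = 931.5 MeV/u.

Mass of separated nucleons = 42(1.0078250) + 56(1.0086649) = 42.3286500 + 56.4852344 = 98.8138844 u
The mass defect is 98.8138844 − 97.90541 = 0.9084744 u.
Binding energy = Δm·c² = 0.9084744 × 931.5 MeV/u = 846.244 MeV
BE/A = 846.244 MeV / 98 = 8.635 MeV/nucleon

8.635 MeV/nucleon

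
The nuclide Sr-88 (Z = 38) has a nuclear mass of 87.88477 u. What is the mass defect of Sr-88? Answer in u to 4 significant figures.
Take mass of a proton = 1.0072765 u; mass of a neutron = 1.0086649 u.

0.8250 u

Z = 38, so N = A − Z = 88 − 38 = 50.
Σm = 38·m_p + 50·m_n = 38.2765070 + 50.4332450 = 88.7097520 u
Mass defect Δm = 88.7097520 − 87.88477 = 0.8249820 u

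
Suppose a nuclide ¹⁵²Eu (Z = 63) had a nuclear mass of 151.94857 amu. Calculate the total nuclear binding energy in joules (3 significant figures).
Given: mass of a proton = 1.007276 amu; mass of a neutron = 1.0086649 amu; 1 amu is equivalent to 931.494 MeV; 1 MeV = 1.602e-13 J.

1.91e-10 J

The nucleus contains 63 protons and 152 − 63 = 89 neutrons.
Mass of separated nucleons = 63(1.007276) + 89(1.0086649) = 63.458388 + 89.7711761 = 153.2295641 amu
The mass defect is 153.2295641 − 151.94857 = 1.2809941 amu.
Converting to energy: 1.2809941 amu × 931.494 MeV/amu = 1193.24 MeV
In joules: 1193.24 MeV × 1.602e-13 J/MeV = 1.9116e-10 J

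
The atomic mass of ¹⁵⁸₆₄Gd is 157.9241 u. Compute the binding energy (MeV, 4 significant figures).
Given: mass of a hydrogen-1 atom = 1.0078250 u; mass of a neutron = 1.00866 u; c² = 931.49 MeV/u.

1295 MeV

The nucleus contains 64 protons and 158 − 64 = 94 neutrons.
Σm = 64·m(¹H) + 94·m_n = 64.5008000 + 94.81404 = 159.3148400 u
Δm = 159.3148400 − 157.9241 = 1.3907400 u
Converting to energy: 1.3907400 u × 931.49 MeV/u = 1295.46 MeV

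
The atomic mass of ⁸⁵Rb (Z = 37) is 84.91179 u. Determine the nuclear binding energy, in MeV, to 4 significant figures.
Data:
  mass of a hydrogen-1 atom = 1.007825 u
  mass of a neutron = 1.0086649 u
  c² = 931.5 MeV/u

With 37 protons and 48 neutrons (A = 85):
Mass of separated nucleons = 37(1.007825) + 48(1.0086649) = 37.289525 + 48.4159152 = 85.7054402 u
Δm = 85.7054402 − 84.91179 = 0.7936502 u
Converting to energy: 0.7936502 u × 931.5 MeV/u = 739.285 MeV

739.3 MeV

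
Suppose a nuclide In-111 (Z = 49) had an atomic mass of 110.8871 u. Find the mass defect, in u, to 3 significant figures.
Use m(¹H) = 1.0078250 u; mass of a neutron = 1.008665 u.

Σm = 49·m(¹H) + 62·m_n = 49.3834250 + 62.537230 = 111.9206550 u
The mass defect is 111.9206550 − 110.8871 = 1.0335550 u.

1.03 u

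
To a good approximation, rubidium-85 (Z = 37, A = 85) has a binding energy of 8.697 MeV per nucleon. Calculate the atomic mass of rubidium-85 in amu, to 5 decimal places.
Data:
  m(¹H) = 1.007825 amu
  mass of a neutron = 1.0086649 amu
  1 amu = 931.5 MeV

Total binding energy = 85 × 8.697 = 739.245 MeV
Mass defect = 739.245 MeV / (931.5 MeV/amu) = 0.7936071 amu
Constituent mass = 37(1.007825) + 48(1.0086649) = 85.7054402 amu
Atomic mass = 85.7054402 − 0.7936071 = 84.9118331 amu ≈ 84.91183 amu (to 5 decimal places)

84.91183 amu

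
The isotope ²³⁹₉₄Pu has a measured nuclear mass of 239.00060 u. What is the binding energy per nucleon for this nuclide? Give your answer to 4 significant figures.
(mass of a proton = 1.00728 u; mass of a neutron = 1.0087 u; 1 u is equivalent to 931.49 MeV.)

The nucleus contains 94 protons and 239 − 94 = 145 neutrons.
Mass of separated nucleons = 94(1.00728) + 145(1.0087) = 94.68432 + 146.2615 = 240.94582 u
Δm = 240.94582 − 239.00060 = 1.94522 u
Converting to energy: 1.94522 u × 931.49 MeV/u = 1811.95 MeV
Dividing by A = 239 gives 7.581 MeV per nucleon.

7.581 MeV/nucleon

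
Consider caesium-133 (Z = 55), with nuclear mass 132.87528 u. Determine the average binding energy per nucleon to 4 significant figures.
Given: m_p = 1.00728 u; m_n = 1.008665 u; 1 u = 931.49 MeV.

With 55 protons and 78 neutrons (A = 133):
Total constituent mass: 55 × 1.00728 + 78 × 1.008665 = 134.076270 u
Mass defect Δm = 134.076270 − 132.87528 = 1.200990 u
Binding energy = Δm·c² = 1.200990 × 931.49 MeV/u = 1118.71 MeV
BE/A = 1118.71 MeV / 133 = 8.411 MeV/nucleon

8.411 MeV/nucleon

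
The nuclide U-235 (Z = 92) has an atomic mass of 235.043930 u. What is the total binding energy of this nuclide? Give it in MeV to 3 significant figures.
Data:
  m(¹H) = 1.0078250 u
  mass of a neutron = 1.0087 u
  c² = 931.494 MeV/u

The nucleus contains 92 protons and 235 − 92 = 143 neutrons.
Σm = 92·m(¹H) + 143·m_n = 92.7199000 + 144.2441 = 236.9640000 u
Mass defect Δm = 236.9640000 − 235.043930 = 1.9200700 u
Converting to energy: 1.9200700 u × 931.494 MeV/u = 1788.53 MeV

1790 MeV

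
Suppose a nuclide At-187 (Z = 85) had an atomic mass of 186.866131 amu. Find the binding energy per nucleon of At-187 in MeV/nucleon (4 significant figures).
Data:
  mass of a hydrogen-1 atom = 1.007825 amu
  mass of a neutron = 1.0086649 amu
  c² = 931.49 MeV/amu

8.382 MeV/nucleon

Mass of separated nucleons = 85(1.007825) + 102(1.0086649) = 85.665125 + 102.8838198 = 188.5489448 amu
The mass defect is 188.5489448 − 186.866131 = 1.6828138 amu.
E_B = 1.6828138 × 931.49 = 1567.52 MeV
BE/A = 1567.52 MeV / 187 = 8.382 MeV/nucleon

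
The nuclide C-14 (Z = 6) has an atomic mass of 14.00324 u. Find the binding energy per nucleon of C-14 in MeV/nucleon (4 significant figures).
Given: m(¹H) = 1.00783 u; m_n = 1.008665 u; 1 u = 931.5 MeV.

Z = 6, so N = A − Z = 14 − 6 = 8.
Σm = 6·m(¹H) + 8·m_n = 6.04698 + 8.069320 = 14.116300 u
The mass defect is 14.116300 − 14.00324 = 0.113060 u.
Binding energy = Δm·c² = 0.113060 × 931.5 MeV/u = 105.315 MeV
BE/A = 105.315 MeV / 14 = 7.523 MeV/nucleon

7.523 MeV/nucleon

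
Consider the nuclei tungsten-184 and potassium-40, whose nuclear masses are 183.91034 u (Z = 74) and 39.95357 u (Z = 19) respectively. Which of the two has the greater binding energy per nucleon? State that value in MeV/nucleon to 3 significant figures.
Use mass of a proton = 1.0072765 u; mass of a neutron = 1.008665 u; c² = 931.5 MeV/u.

tungsten-184: Σm = 74(1.0072765) + 110(1.008665) = 185.4916110 u; Δm = 1.5812710 u; E_B = 1473.0 MeV; E_B/A = 8.005 MeV
potassium-40: Σm = 19(1.0072765) + 21(1.008665) = 40.3202185 u; Δm = 0.3666485 u; E_B = 341.53 MeV; E_B/A = 8.538 MeV
potassium-40 has the higher binding energy per nucleon, so it is the more tightly bound nucleus.

potassium-40; 8.54 MeV/nucleon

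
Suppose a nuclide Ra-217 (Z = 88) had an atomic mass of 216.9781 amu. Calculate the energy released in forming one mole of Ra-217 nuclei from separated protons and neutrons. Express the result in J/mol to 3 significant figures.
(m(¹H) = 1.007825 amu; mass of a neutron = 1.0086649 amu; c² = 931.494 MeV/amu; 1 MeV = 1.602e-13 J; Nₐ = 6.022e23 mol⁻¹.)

1.64e+14 J/mol

With 88 protons and 129 neutrons (A = 217):
Mass of separated nucleons = 88(1.007825) + 129(1.0086649) = 88.688600 + 130.1177721 = 218.8063721 amu
Δm = 218.8063721 − 216.9781 = 1.8282721 amu
Binding energy = Δm·c² = 1.8282721 × 931.494 MeV/amu = 1703.02 MeV
Per nucleus in joules: 1703.02 MeV × 1.602e-13 J/MeV = 2.7282e-10 J
Per mole: 2.7282e-10 J × 6.022e23 mol⁻¹ = 1.6429e+14 J/mol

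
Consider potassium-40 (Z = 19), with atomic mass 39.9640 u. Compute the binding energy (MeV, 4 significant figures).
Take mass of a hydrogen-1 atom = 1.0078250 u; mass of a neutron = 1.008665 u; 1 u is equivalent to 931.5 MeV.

Total constituent mass: 19 × 1.0078250 + 21 × 1.008665 = 40.3306400 u
The mass defect is 40.3306400 − 39.9640 = 0.3666400 u.
E_B = 0.3666400 × 931.5 = 341.525 MeV

341.5 MeV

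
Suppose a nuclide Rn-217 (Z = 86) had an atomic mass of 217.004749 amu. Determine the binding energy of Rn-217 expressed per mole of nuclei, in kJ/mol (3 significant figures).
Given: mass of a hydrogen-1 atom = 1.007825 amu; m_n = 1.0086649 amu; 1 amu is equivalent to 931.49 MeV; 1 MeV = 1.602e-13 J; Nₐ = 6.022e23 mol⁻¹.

1.62e+11 kJ/mol

Total constituent mass: 86 × 1.007825 + 131 × 1.0086649 = 218.8080519 amu
Mass defect Δm = 218.8080519 − 217.004749 = 1.8033029 amu
Binding energy = Δm·c² = 1.8033029 × 931.49 MeV/amu = 1679.76 MeV
Per nucleus in joules: 1679.76 MeV × 1.602e-13 J/MeV = 2.6910e-10 J
Per mole: 2.6910e-10 J × 6.022e23 mol⁻¹ = 1.6205e+14 J/mol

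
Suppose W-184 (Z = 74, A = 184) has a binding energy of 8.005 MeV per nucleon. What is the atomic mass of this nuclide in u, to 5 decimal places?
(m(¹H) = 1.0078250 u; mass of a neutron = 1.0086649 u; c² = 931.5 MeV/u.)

183.95095 u

Total binding energy = 184 × 8.005 = 1472.920 MeV
Mass defect = 1472.920 MeV / (931.5 MeV/u) = 1.5812346 u
Constituent mass = 74(1.0078250) + 110(1.0086649) = 185.5321890 u
Atomic mass = 185.5321890 − 1.5812346 = 183.9509544 u ≈ 183.95095 u (to 5 decimal places)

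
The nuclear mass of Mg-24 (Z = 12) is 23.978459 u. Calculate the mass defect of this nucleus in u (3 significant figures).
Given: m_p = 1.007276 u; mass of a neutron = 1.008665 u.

Σm = 12·m_p + 12·m_n = 12.087312 + 12.103980 = 24.191292 u
Δm = 24.191292 − 23.978459 = 0.212833 u

0.213 u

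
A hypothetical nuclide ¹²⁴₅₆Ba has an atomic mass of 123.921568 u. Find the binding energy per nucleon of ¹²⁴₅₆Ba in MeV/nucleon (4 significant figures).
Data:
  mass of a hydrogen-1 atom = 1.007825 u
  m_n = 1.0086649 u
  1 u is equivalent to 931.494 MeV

Z = 56, so N = A − Z = 124 − 56 = 68.
Σm = 56·m(¹H) + 68·m_n = 56.438200 + 68.5892132 = 125.0274132 u
The mass defect is 125.0274132 − 123.921568 = 1.1058452 u.
Converting to energy: 1.1058452 u × 931.494 MeV/u = 1030.09 MeV
Per nucleon: 1030.09 / 124 = 8.307 MeV

8.307 MeV/nucleon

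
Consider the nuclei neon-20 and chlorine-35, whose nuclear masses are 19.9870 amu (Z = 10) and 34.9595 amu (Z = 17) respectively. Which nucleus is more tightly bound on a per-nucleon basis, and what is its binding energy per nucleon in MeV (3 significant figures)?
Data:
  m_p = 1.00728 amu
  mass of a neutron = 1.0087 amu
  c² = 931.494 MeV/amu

chlorine-35; 8.54 MeV/nucleon

neon-20: Σm = 10(1.00728) + 10(1.0087) = 20.15980 amu; Δm = 0.17280 amu; E_B = 160.96 MeV; E_B/A = 8.048 MeV
chlorine-35: Σm = 17(1.00728) + 18(1.0087) = 35.28036 amu; Δm = 0.32086 amu; E_B = 298.88 MeV; E_B/A = 8.539 MeV
chlorine-35 has the higher binding energy per nucleon, so it is the more tightly bound nucleus.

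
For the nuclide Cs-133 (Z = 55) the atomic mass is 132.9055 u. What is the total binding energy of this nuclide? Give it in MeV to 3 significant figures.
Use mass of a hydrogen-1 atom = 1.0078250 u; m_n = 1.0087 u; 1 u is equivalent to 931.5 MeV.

The nucleus contains 55 protons and 133 − 55 = 78 neutrons.
Mass of separated nucleons = 55(1.0078250) + 78(1.0087) = 55.4303750 + 78.6786 = 134.1089750 u
The mass defect is 134.1089750 − 132.9055 = 1.2034750 u.
Converting to energy: 1.2034750 u × 931.5 MeV/u = 1121.04 MeV

1120 MeV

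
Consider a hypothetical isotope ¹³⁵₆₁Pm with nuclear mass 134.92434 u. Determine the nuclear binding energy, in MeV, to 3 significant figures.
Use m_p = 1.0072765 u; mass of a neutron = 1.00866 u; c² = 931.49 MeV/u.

1080 MeV

Σm = 61·m_p + 74·m_n = 61.4438665 + 74.64084 = 136.0847065 u
The mass defect is 136.0847065 − 134.92434 = 1.1603665 u.
Binding energy = Δm·c² = 1.1603665 × 931.49 MeV/u = 1080.87 MeV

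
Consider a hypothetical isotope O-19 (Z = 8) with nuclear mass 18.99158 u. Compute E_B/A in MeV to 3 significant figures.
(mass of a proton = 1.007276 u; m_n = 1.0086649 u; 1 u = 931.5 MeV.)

The nucleus contains 8 protons and 19 − 8 = 11 neutrons.
Mass of separated nucleons = 8(1.007276) + 11(1.0086649) = 8.058208 + 11.0953139 = 19.1535219 u
Mass defect Δm = 19.1535219 − 18.99158 = 0.1619419 u
Binding energy = Δm·c² = 0.1619419 × 931.5 MeV/u = 150.849 MeV
BE/A = 150.849 MeV / 19 = 7.939 MeV/nucleon

7.94 MeV/nucleon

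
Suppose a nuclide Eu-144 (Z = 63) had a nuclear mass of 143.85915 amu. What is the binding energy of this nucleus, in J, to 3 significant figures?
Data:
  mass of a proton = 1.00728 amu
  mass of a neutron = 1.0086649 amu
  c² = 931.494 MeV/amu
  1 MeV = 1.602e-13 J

1.94e-10 J

Σm = 63·m_p + 81·m_n = 63.45864 + 81.7018569 = 145.1604969 amu
Δm = 145.1604969 − 143.85915 = 1.3013469 amu
E_B = 1.3013469 × 931.494 = 1212.20 MeV
In joules: 1212.20 MeV × 1.602e-13 J/MeV = 1.9419e-10 J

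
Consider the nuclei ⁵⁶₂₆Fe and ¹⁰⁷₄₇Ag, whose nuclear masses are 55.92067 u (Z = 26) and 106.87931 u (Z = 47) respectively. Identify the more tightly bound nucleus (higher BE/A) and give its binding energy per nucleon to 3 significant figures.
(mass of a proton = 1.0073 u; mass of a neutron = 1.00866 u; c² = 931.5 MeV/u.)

⁵⁶₂₆Fe: Σm = 26(1.0073) + 30(1.00866) = 56.44960 u; Δm = 0.52893 u; E_B = 492.70 MeV; E_B/A = 8.798 MeV
¹⁰⁷₄₇Ag: Σm = 47(1.0073) + 60(1.00866) = 107.86270 u; Δm = 0.98339 u; E_B = 916.03 MeV; E_B/A = 8.561 MeV
⁵⁶₂₆Fe has the higher binding energy per nucleon, so it is the more tightly bound nucleus.

⁵⁶₂₆Fe; 8.80 MeV/nucleon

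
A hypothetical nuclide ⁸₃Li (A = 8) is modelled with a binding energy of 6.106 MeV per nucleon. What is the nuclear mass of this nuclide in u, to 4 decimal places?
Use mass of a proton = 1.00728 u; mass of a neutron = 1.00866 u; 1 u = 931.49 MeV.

8.0127 u

Total binding energy = 8 × 6.106 = 48.848 MeV
Mass defect = 48.848 MeV / (931.49 MeV/u) = 0.052441 u
Constituent mass = 3(1.00728) + 5(1.00866) = 8.06514 u
Nuclear mass = 8.06514 − 0.052441 = 8.012699 u ≈ 8.0127 u (to 4 decimal places)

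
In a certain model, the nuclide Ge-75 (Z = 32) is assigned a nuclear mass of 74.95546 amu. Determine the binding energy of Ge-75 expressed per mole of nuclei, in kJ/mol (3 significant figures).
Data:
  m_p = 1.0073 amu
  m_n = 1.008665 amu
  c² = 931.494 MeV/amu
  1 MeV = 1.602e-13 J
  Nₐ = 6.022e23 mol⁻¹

5.85e+10 kJ/mol

Z = 32, so N = A − Z = 75 − 32 = 43.
Total constituent mass: 32 × 1.0073 + 43 × 1.008665 = 75.606195 amu
Δm = 75.606195 − 74.95546 = 0.650735 amu
Converting to energy: 0.650735 amu × 931.494 MeV/amu = 606.156 MeV
Per nucleus in joules: 606.156 MeV × 1.602e-13 J/MeV = 9.7106e-11 J
Per mole: 9.7106e-11 J × 6.022e23 mol⁻¹ = 5.8477e+13 J/mol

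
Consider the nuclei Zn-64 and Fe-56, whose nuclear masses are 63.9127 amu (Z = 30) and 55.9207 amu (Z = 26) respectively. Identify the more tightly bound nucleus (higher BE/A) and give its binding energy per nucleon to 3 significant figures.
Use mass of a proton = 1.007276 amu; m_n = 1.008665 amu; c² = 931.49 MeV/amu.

Fe-56; 8.79 MeV/nucleon

Zn-64: Σm = 30(1.007276) + 34(1.008665) = 64.512890 amu; Δm = 0.600190 amu; E_B = 559.07 MeV; E_B/A = 8.735 MeV
Fe-56: Σm = 26(1.007276) + 30(1.008665) = 56.449126 amu; Δm = 0.528426 amu; E_B = 492.22 MeV; E_B/A = 8.790 MeV
Fe-56 has the higher binding energy per nucleon, so it is the more tightly bound nucleus.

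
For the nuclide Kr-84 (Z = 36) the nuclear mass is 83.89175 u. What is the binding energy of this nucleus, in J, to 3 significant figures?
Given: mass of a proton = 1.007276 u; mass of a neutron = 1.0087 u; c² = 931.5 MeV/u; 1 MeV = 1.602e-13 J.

1.18e-10 J

Total constituent mass: 36 × 1.007276 + 48 × 1.0087 = 84.679536 u
Δm = 84.679536 − 83.89175 = 0.787786 u
E_B = 0.787786 × 931.5 = 733.823 MeV
In joules: 733.823 MeV × 1.602e-13 J/MeV = 1.1756e-10 J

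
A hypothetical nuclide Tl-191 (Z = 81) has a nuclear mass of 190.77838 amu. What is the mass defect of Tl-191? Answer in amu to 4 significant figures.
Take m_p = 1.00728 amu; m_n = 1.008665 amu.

1.764 amu

Σm = 81·m_p + 110·m_n = 81.58968 + 110.953150 = 192.542830 amu
Mass defect Δm = 192.542830 − 190.77838 = 1.764450 amu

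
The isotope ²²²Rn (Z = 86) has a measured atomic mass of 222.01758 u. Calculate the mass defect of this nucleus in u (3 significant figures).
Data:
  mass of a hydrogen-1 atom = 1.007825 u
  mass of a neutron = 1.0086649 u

With 86 protons and 136 neutrons (A = 222):
Mass of separated nucleons = 86(1.007825) + 136(1.0086649) = 86.672950 + 137.1784264 = 223.8513764 u
The mass defect is 223.8513764 − 222.01758 = 1.8337964 u.

1.83 u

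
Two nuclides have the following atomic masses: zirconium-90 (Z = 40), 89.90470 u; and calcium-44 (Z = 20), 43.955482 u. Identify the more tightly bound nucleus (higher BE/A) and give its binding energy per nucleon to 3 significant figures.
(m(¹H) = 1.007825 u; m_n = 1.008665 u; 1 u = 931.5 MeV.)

zirconium-90; 8.71 MeV/nucleon

zirconium-90: Σm = 40(1.007825) + 50(1.008665) = 90.746250 u; Δm = 0.841550 u; E_B = 783.90 MeV; E_B/A = 8.710 MeV
calcium-44: Σm = 20(1.007825) + 24(1.008665) = 44.364460 u; Δm = 0.408978 u; E_B = 380.96 MeV; E_B/A = 8.658 MeV
zirconium-90 has the higher binding energy per nucleon, so it is the more tightly bound nucleus.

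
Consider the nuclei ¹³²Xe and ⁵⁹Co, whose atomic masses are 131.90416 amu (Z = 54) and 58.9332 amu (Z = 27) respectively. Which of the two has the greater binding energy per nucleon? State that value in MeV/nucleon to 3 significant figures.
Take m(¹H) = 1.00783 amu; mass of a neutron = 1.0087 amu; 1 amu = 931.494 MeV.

¹³²Xe: Σm = 54(1.00783) + 78(1.0087) = 133.10142 amu; Δm = 1.19726 amu; E_B = 1115.24 MeV; E_B/A = 8.449 MeV
⁵⁹Co: Σm = 27(1.00783) + 32(1.0087) = 59.48981 amu; Δm = 0.55661 amu; E_B = 518.48 MeV; E_B/A = 8.788 MeV
⁵⁹Co has the higher binding energy per nucleon, so it is the more tightly bound nucleus.

⁵⁹Co; 8.79 MeV/nucleon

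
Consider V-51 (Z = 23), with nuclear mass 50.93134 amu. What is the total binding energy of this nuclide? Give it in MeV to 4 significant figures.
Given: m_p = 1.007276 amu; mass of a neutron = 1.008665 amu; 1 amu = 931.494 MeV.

445.8 MeV

Mass of separated nucleons = 23(1.007276) + 28(1.008665) = 23.167348 + 28.242620 = 51.409968 amu
The mass defect is 51.409968 − 50.93134 = 0.478628 amu.
E_B = 0.478628 × 931.494 = 445.839 MeV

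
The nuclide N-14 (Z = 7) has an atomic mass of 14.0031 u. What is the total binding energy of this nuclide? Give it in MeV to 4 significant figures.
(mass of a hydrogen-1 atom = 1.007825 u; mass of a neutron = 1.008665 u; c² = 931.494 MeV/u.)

104.6 MeV

Mass of separated nucleons = 7(1.007825) + 7(1.008665) = 7.054775 + 7.060655 = 14.115430 u
Mass defect Δm = 14.115430 − 14.0031 = 0.112330 u
Binding energy = Δm·c² = 0.112330 × 931.494 MeV/u = 104.635 MeV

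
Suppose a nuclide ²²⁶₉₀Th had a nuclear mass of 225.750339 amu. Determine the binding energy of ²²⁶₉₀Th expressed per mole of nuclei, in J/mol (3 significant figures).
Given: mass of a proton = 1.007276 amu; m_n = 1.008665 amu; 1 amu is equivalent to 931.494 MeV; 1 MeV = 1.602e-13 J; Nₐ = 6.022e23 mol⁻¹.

Total constituent mass: 90 × 1.007276 + 136 × 1.008665 = 227.833280 amu
The mass defect is 227.833280 − 225.750339 = 2.082941 amu.
Binding energy = Δm·c² = 2.082941 × 931.494 MeV/amu = 1940.25 MeV
Per nucleus in joules: 1940.25 MeV × 1.602e-13 J/MeV = 3.1083e-10 J
Per mole: 3.1083e-10 J × 6.022e23 mol⁻¹ = 1.8718e+14 J/mol

1.87e+14 J/mol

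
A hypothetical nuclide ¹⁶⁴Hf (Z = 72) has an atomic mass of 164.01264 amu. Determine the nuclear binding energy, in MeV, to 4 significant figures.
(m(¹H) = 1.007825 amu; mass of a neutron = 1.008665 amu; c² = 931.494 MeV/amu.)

Σm = 72·m(¹H) + 92·m_n = 72.563400 + 92.797180 = 165.360580 amu
The mass defect is 165.360580 − 164.01264 = 1.347940 amu.
E_B = 1.347940 × 931.494 = 1255.60 MeV

1256 MeV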